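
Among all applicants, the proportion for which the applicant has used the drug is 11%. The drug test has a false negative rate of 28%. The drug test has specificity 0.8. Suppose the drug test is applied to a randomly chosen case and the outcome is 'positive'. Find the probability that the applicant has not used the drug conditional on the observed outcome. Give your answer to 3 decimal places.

Let H be the event that the applicant has used the drug. P(H) = 0.11, so P(¬H) = 0.89. With E the 'positive' result, P(E|H) = 0.72 and P(E|¬H) = 0.2.
P(E) = 0.72·0.11 + 0.2·0.89 = 0.079200 + 0.17800 = 0.25720.
By Bayes' theorem, P(H|E) = 0.079200 / 0.25720 = 0.308. Hence P(¬H|E) = 1 − 0.308 = 0.692.

P(¬H | E) ≈ 0.692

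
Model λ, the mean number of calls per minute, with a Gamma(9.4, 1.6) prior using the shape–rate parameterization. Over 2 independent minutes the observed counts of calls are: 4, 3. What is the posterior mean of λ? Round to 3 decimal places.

Posterior mean ≈ 4.556

The Poisson likelihood adds the total count to the shape and the number of exposure periods to the rate. Here ∑xᵢ = 7 and n = 2, so shape 9.4→16.4 and rate 1.6→3.6.
Posterior mean = shape/rate = 16.4/3.6 = 4.556.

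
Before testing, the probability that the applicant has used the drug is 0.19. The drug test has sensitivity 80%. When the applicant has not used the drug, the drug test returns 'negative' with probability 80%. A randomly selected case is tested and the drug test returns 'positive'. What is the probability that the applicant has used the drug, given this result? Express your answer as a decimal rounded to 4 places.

Let H be the event that the applicant has used the drug. P(H) = 0.19, so P(¬H) = 0.81. With E the 'positive' result, P(E|H) = 0.8 and P(E|¬H) = 0.2.
P(E) = 0.8·0.19 + 0.2·0.81 = 0.15200 + 0.16200 = 0.31400.
By Bayes' theorem, P(H|E) = 0.15200 / 0.31400 = 0.4841.

P(H | E) ≈ 0.4841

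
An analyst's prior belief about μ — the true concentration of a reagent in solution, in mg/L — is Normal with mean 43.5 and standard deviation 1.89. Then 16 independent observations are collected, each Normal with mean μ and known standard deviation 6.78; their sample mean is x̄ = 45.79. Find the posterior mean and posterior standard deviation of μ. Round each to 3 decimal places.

Posterior mean ≈ 44.769; posterior SD ≈ 1.262

With known σ, the Normal prior is conjugate. Weight on the data is w = (n/σ²)/(n/σ² + 1/τ₀²) = 0.348065/(0.348065+0.279947) = 0.55423.
Posterior mean = w·x̄ + (1−w)·μ₀ = 0.55423·45.79 + 0.44577·43.5 = 44.769. Posterior variance = 1/(0.348065+0.279947) = 1.59232, so SD = 1.262.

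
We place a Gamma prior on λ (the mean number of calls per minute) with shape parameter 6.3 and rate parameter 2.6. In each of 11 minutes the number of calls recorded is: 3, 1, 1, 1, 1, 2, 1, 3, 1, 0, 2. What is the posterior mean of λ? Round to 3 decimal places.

Posterior mean ≈ 1.640

The Poisson likelihood adds the total count to the shape and the number of exposure periods to the rate. Here ∑xᵢ = 16 and n = 11, so shape 6.3→22.3 and rate 2.6→13.6.
E[λ | data] = 22.3/13.6 = 1.640.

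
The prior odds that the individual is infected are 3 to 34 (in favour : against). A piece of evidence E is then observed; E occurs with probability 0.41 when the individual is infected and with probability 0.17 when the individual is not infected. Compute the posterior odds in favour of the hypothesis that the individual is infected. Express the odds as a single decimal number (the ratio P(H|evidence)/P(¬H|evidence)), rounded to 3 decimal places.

Posterior odds ≈ 0.213

Prior odds = 3/34 = 0.088235.
Likelihood ratio for E = 0.41/0.17 = 2.4118.
Posterior odds = prior odds × LR = 0.21280.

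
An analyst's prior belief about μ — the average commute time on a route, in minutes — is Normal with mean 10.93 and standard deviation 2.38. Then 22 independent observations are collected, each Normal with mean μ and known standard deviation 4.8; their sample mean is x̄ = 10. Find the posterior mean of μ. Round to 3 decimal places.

Posterior mean ≈ 10.145

With known σ, the Normal prior is conjugate. Weight on the data is w = (n/σ²)/(n/σ² + 1/τ₀²) = 0.954861/(0.954861+0.176541) = 0.84396.
Posterior mean = w·x̄ + (1−w)·μ₀ = 0.84396·10 + 0.15604·10.93 = 10.145.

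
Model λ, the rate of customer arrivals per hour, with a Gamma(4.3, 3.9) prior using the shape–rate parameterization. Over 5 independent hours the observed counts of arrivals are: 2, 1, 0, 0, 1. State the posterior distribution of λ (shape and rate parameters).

Posterior: Gamma(shape=8.3, rate=8.9)

Total count ∑xᵢ = 4 over n = 5 hours.
Gamma is conjugate to the Poisson likelihood: posterior is Gamma(shape = 4.3+4 = 8.3, rate = 3.9+5 = 8.9).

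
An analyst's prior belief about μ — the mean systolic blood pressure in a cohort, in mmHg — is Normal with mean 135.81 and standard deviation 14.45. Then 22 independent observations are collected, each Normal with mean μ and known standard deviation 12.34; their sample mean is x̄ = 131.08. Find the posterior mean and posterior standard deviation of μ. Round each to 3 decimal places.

Posterior mean ≈ 131.232; posterior SD ≈ 2.588

Prior precision 1/τ₀² = 1/14.45² = 0.00478921; data precision n/σ² = 22/12.34² = 0.144475.
Posterior precision = 0.00478921 + 0.144475 = 0.149264, giving posterior SD = 1/√0.149264 = 2.588.
Posterior mean = (0.00478921·135.81 + 0.144475·131.08) / 0.149264 = 131.232.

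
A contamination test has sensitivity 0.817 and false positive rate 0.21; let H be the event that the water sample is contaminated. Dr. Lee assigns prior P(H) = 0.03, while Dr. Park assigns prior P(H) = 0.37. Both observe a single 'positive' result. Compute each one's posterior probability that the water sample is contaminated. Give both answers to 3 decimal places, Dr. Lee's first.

The likelihood ratio for a 'positive' result is 0.817/0.21 = 3.8905.
Dr. Lee: prior odds 0.03/0.97 = 0.030928; posterior odds 0.12032; posterior probability 0.107.
Dr. Park: prior odds 0.37/0.63 = 0.58730; posterior odds 2.2849; posterior probability 0.696.

Dr. Lee: 0.107; Dr. Park: 0.696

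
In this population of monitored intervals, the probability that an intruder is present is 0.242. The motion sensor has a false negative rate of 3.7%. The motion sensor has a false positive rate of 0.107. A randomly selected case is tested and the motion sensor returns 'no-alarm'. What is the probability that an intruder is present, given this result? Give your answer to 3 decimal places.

P(H | E) ≈ 0.013

Let H be the event that an intruder is present. P(H) = 0.242, so P(¬H) = 0.758. With E the 'no-alarm' result, P(E|H) = 0.037 and P(E|¬H) = 0.893.
P(E) = 0.037·0.242 + 0.893·0.758 = 0.0089540 + 0.67689 = 0.68585.
By Bayes' theorem, P(H|E) = 0.0089540 / 0.68585 = 0.013.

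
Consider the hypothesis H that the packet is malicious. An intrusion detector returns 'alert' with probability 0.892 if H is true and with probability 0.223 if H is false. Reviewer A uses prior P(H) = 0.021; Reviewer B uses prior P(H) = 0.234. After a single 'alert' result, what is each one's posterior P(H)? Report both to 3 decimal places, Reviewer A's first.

Reviewer A: 0.079; Reviewer B: 0.550

The likelihood ratio for an 'alert' result is 0.892/0.223 = 4.0000.
Reviewer A: prior odds 0.021/0.979 = 0.021450; posterior odds 0.085802; posterior probability 0.079.
Reviewer B: prior odds 0.234/0.766 = 0.30548; posterior odds 1.2219; posterior probability 0.550.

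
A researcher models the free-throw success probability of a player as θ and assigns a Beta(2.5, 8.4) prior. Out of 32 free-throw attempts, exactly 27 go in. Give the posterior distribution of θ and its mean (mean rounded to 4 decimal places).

Observing 27 successes and 5 failures updates Beta(2.5, 8.4) by adding the success and failure counts to the two shape parameters: α = 2.5+27 = 29.5, β = 8.4+5 = 13.4.
Posterior mean = α/(α+β) = 29.5/42.9 = 0.6876.

Posterior: Beta(29.5, 13.4); mean ≈ 0.6876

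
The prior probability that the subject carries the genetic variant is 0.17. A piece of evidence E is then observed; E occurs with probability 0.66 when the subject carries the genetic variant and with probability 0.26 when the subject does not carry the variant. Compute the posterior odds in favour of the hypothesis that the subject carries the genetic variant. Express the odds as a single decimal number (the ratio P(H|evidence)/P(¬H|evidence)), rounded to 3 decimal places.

Prior odds = 0.17/(1−0.17) = 0.20482. In log-odds, ln(0.20482) = -1.5856.
Add log likelihood ratio: ln(2.5385) = 0.93156.
Posterior log-odds = -0.65407, so posterior odds = exp(-0.65407) = 0.51993.

Posterior odds ≈ 0.520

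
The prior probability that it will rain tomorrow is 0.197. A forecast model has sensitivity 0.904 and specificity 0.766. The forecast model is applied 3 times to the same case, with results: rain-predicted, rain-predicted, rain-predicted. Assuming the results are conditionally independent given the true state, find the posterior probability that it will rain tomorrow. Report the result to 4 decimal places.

Posterior P(H) ≈ 0.9340

Let H be the event that it will rain tomorrow; start with P(H) = 0.197. P('rain-predicted'|H) = 0.904, P('rain-predicted'|¬H) = 0.234.
Update on result 1 ('rain-predicted'): P(H) ← 0.904·0.1970 / (0.904·0.1970 + 0.234·0.8030) = 0.17809/0.36599 = 0.4866.
Update on result 2 ('rain-predicted'): P(H) ← 0.904·0.4866 / (0.904·0.4866 + 0.234·0.5134) = 0.43988/0.56002 = 0.7855.
Update on result 3 ('rain-predicted'): P(H) ← 0.904·0.7855 / (0.904·0.7855 + 0.234·0.2145) = 0.71007/0.76027 = 0.9340.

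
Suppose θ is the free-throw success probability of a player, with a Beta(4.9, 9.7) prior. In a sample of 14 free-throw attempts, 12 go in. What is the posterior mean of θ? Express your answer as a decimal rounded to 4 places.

Posterior mean ≈ 0.5909

The binomial likelihood is conjugate to the Beta prior: with 12 successes and 2 failures, the posterior is Beta(4.9+12, 9.7+2) = Beta(16.9, 11.7).
E[θ | data] = 16.9/(16.9+11.7) = 0.5909.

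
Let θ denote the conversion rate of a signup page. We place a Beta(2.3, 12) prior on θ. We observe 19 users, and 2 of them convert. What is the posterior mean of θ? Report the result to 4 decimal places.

Posterior mean ≈ 0.1291

Observing 2 successes and 17 failures updates Beta(2.3, 12) by adding the success and failure counts to the two shape parameters: α = 2.3+2 = 4.3, β = 12+17 = 29.
E[θ | data] = 4.3/(4.3+29) = 0.1291.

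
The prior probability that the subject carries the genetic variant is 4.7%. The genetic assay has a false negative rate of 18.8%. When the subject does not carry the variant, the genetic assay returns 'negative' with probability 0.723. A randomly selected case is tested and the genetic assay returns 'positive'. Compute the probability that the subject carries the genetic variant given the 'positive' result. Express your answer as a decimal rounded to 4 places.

Write H for 'the subject carries the genetic variant'. Prior odds H:¬H = 0.047/0.953 = 0.049318. For the 'positive' outcome, the likelihood ratio is 0.812/0.277 = 2.9314.
Posterior odds = 0.049318 × 2.9314 = 0.14457, so P(H|E) = 0.14457/(1+0.14457) = 0.1263.

P(H | E) ≈ 0.1263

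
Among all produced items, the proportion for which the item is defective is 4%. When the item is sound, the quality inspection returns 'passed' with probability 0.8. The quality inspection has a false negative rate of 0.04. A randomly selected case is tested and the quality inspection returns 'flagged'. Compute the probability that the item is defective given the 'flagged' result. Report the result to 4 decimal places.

Let H be the event that the item is defective. P(H) = 0.04, so P(¬H) = 0.96. With E the 'flagged' result, P(E|H) = 0.96 and P(E|¬H) = 0.2.
P(E) = 0.96·0.04 + 0.2·0.96 = 0.038400 + 0.19200 = 0.23040.
By Bayes' theorem, P(H|E) = 0.038400 / 0.23040 = 0.1667.

P(H | E) ≈ 0.1667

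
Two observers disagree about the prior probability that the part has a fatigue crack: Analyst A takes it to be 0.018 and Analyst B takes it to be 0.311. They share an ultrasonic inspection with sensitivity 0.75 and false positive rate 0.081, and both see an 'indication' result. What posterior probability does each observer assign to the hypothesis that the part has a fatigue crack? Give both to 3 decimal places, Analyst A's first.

The likelihood ratio for an 'indication' result is 0.75/0.081 = 9.2593.
Analyst A: prior odds 0.018/0.982 = 0.018330; posterior odds 0.16972; posterior probability 0.145.
Analyst B: prior odds 0.311/0.689 = 0.45138; posterior odds 4.1794; posterior probability 0.807.

Analyst A: 0.145; Analyst B: 0.807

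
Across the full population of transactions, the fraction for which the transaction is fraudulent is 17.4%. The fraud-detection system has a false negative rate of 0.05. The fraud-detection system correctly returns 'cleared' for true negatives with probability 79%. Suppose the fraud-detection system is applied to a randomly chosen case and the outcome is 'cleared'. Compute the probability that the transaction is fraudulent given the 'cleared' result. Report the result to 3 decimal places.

Write H for 'the transaction is fraudulent'. Prior odds H:¬H = 0.174/0.826 = 0.21065. For the 'cleared' outcome, the likelihood ratio is 0.05/0.79 = 0.063291.
Posterior odds = 0.21065 × 0.063291 = 0.013333, so P(H|E) = 0.013333/(1+0.013333) = 0.013.

P(H | E) ≈ 0.013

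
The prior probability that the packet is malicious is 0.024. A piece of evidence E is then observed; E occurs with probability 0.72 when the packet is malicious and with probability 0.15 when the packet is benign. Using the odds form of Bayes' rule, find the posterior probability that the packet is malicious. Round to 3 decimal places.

Posterior probability ≈ 0.106

Prior odds = 0.024/(1−0.024) = 0.024590. In log-odds, ln(0.024590) = -3.7054.
Add log likelihood ratio: ln(4.8000) = 1.5686.
Posterior log-odds = -2.1368, so posterior odds = exp(-2.1368) = 0.11803. Converting, P(H|E) = 0.11803/1.1180 = 0.106.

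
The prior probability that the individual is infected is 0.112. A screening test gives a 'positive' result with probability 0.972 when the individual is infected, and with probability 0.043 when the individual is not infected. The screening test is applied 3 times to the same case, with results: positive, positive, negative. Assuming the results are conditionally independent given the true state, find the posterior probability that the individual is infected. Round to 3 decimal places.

With H the event that the individual is infected, the joint likelihood of the observed sequence is P(data|H) = 0.972·0.972·0.028 = 0.026454 and P(data|¬H) = 0.043·0.043·0.957 = 0.0017695.
Bayes: P(H|data) = 0.112·0.026454 / (0.112·0.026454 + 0.888·0.0017695) = 0.0029628/0.0045342 = 0.6535.

Posterior P(H) ≈ 0.653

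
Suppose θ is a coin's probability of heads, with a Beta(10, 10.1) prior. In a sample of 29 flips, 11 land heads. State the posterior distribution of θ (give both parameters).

Posterior: Beta(21, 28.1)

Observing 11 successes and 18 failures updates Beta(10, 10.1) by adding the success and failure counts to the two shape parameters: α = 10+11 = 21, β = 10.1+18 = 28.1.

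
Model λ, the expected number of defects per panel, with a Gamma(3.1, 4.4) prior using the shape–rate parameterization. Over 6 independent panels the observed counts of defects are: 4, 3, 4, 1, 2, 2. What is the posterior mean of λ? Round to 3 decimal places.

The Poisson likelihood adds the total count to the shape and the number of exposure periods to the rate. Here ∑xᵢ = 16 and n = 6, so shape 3.1→19.1 and rate 4.4→10.4.
E[λ | data] = 19.1/10.4 = 1.837.

Posterior mean ≈ 1.837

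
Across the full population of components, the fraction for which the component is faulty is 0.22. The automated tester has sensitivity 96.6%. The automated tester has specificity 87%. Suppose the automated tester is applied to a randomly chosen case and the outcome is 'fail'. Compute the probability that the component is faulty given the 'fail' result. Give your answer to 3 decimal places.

P(H | E) ≈ 0.677

Let H be the event that the component is faulty. P(H) = 0.22, so P(¬H) = 0.78. With E the 'fail' result, P(E|H) = 0.966 and P(E|¬H) = 0.13.
P(E) = 0.966·0.22 + 0.13·0.78 = 0.21252 + 0.10140 = 0.31392.
By Bayes' theorem, P(H|E) = 0.21252 / 0.31392 = 0.677.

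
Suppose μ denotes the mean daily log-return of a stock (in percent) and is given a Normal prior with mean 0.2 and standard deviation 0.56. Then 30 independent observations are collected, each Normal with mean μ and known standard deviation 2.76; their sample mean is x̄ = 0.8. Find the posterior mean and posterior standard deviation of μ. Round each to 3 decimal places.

Prior precision 1/τ₀² = 1/0.56² = 3.18878; data precision n/σ² = 30/2.76² = 3.93825.
Posterior precision = 3.18878 + 3.93825 = 7.12702, giving posterior SD = 1/√7.12702 = 0.375.
Posterior mean = (3.18878·0.2 + 3.93825·0.8) / 7.12702 = 0.532.

Posterior mean ≈ 0.532; posterior SD ≈ 0.375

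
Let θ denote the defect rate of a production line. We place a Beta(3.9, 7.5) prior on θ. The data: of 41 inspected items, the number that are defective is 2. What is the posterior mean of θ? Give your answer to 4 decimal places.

Posterior mean ≈ 0.1126

The binomial likelihood is conjugate to the Beta prior: with 2 successes and 39 failures, the posterior is Beta(3.9+2, 7.5+39) = Beta(5.9, 46.5).
E[θ | data] = 5.9/(5.9+46.5) = 0.1126.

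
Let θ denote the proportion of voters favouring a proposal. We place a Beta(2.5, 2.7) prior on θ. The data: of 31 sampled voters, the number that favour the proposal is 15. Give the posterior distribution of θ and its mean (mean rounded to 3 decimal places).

The binomial likelihood is conjugate to the Beta prior: with 15 successes and 16 failures, the posterior is Beta(2.5+15, 2.7+16) = Beta(17.5, 18.7).
E[θ | data] = 17.5/(17.5+18.7) = 0.483.

Posterior: Beta(17.5, 18.7); mean ≈ 0.483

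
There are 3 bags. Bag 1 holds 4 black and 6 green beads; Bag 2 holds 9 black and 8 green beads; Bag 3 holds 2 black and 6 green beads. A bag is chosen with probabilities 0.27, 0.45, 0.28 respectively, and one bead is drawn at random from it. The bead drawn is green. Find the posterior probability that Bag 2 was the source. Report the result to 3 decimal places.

Tabulate prior·likelihood by source: [1] prior 0.27, lik 0.6, product 0.1620; [2] prior 0.45, lik 0.4706, product 0.2118; [3] prior 0.28, lik 0.75, product 0.2100.
Normalizing constant = 0.58376; the posterior for Bag 2 is its product over the sum, 0.2118/0.58376 = 0.363.

Posterior probability ≈ 0.363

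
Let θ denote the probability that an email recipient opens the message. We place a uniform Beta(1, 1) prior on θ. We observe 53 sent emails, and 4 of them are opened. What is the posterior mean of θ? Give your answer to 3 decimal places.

Posterior mean ≈ 0.091

Observing 4 successes and 49 failures updates Beta(1, 1) by adding the success and failure counts to the two shape parameters: α = 1+4 = 5, β = 1+49 = 50.
Posterior mean = α/(α+β) = 5/55 = 0.091.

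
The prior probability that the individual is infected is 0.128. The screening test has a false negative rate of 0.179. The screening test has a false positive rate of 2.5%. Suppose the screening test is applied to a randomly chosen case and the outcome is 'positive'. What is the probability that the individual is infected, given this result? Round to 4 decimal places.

P(H | E) ≈ 0.8282

Let H be the event that the individual is infected. P(H) = 0.128, so P(¬H) = 0.872. With E the 'positive' result, P(E|H) = 0.821 and P(E|¬H) = 0.025.
P(E) = 0.821·0.128 + 0.025·0.872 = 0.10509 + 0.021800 = 0.12689.
By Bayes' theorem, P(H|E) = 0.10509 / 0.12689 = 0.8282.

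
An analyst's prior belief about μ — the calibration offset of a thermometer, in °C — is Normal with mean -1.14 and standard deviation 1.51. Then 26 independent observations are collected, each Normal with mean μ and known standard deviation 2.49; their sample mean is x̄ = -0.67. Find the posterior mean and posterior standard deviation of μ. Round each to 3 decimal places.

Posterior mean ≈ -0.715; posterior SD ≈ 0.465

Prior precision 1/τ₀² = 1/1.51² = 0.438577; data precision n/σ² = 26/2.49² = 4.19348.
Posterior precision = 0.438577 + 4.19348 = 4.63206, giving posterior SD = 1/√4.63206 = 0.465.
Posterior mean = (0.438577·-1.14 + 4.19348·-0.67) / 4.63206 = -0.715.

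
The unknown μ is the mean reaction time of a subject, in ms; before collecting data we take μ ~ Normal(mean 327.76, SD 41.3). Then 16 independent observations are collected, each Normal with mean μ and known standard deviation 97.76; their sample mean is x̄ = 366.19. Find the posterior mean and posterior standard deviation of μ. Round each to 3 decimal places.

Prior precision 1/τ₀² = 1/41.3² = 0.00058627; data precision n/σ² = 16/97.76² = 0.00167416.
Posterior precision = 0.00058627 + 0.00167416 = 0.00226044, giving posterior SD = 1/√0.00226044 = 21.033.
Posterior mean = (0.00058627·327.76 + 0.00167416·366.19) / 0.00226044 = 356.223.

Posterior mean ≈ 356.223; posterior SD ≈ 21.033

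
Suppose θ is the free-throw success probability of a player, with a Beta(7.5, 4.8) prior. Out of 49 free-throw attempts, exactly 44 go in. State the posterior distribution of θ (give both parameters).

Posterior: Beta(51.5, 9.8)

The binomial likelihood is conjugate to the Beta prior: with 44 successes and 5 failures, the posterior is Beta(7.5+44, 4.8+5) = Beta(51.5, 9.8).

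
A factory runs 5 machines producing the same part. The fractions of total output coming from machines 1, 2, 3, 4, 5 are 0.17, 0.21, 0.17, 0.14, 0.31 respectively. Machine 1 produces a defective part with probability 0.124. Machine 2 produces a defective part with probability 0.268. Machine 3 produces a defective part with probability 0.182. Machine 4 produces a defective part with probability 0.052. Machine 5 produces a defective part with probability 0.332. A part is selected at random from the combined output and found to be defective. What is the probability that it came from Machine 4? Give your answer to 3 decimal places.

Tabulate prior·likelihood by source: [1] prior 0.17, lik 0.124, product 0.02108; [2] prior 0.21, lik 0.268, product 0.05628; [3] prior 0.17, lik 0.182, product 0.03094; [4] prior 0.14, lik 0.052, product 0.007280; [5] prior 0.31, lik 0.332, product 0.1029.
Normalizing constant = 0.21850; the posterior for Machine 4 is its product over the sum, 0.007280/0.21850 = 0.033.

Posterior probability ≈ 0.033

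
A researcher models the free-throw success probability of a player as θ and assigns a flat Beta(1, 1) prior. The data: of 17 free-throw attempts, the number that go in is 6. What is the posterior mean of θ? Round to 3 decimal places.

Observing 6 successes and 11 failures updates Beta(1, 1) by adding the success and failure counts to the two shape parameters: α = 1+6 = 7, β = 1+11 = 12.
E[θ | data] = 7/(7+12) = 0.368.

Posterior mean ≈ 0.368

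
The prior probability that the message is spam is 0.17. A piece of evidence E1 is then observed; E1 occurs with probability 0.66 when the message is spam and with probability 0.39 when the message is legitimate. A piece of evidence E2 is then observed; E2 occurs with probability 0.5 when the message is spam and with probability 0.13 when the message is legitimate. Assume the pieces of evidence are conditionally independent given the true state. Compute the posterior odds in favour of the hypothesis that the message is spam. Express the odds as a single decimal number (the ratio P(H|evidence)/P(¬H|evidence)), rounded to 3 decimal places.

Prior odds = 0.17/(1−0.17) = 0.20482. In log-odds, ln(0.20482) = -1.5856.
Add log likelihood ratios: ln(1.6923) + ln(3.8462) = 1.8732.
Posterior log-odds = 0.28754, so posterior odds = exp(0.28754) = 1.3331.

Posterior odds ≈ 1.333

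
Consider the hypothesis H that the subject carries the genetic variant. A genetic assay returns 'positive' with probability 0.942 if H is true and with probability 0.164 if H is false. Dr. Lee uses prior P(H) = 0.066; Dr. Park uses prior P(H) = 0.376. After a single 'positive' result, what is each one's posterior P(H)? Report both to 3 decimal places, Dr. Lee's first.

Dr. Lee: 0.289; Dr. Park: 0.776

The likelihood ratio for a 'positive' result is 0.942/0.164 = 5.7439.
Dr. Lee: prior odds 0.066/0.934 = 0.070664; posterior odds 0.40589; posterior probability 0.289.
Dr. Park: prior odds 0.376/0.624 = 0.60256; posterior odds 3.4611; posterior probability 0.776.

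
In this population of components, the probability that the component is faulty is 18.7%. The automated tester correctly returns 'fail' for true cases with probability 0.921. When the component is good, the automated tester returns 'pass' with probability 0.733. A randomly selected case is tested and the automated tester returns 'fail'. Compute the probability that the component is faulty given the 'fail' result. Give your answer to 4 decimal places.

Let H be the event that the component is faulty. P(H) = 0.187, so P(¬H) = 0.813. With E the 'fail' result, P(E|H) = 0.921 and P(E|¬H) = 0.267.
P(E) = 0.921·0.187 + 0.267·0.813 = 0.17223 + 0.21707 = 0.38930.
By Bayes' theorem, P(H|E) = 0.17223 / 0.38930 = 0.4424.

P(H | E) ≈ 0.4424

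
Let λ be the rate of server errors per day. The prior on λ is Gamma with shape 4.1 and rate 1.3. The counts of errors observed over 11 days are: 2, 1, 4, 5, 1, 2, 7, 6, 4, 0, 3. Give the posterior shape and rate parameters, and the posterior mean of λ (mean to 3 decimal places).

Total count ∑xᵢ = 35 over n = 11 days.
Gamma is conjugate to the Poisson likelihood: posterior is Gamma(shape = 4.1+35 = 39.1, rate = 1.3+11 = 12.3).
Posterior mean = shape/rate = 39.1/12.3 = 3.179.

Posterior: Gamma(shape=39.1, rate=12.3); mean ≈ 3.179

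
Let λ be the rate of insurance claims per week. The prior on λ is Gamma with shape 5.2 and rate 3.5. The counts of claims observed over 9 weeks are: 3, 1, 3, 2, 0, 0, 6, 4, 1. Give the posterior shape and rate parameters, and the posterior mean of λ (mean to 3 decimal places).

The Poisson likelihood adds the total count to the shape and the number of exposure periods to the rate. Here ∑xᵢ = 20 and n = 9, so shape 5.2→25.2 and rate 3.5→12.5.
E[λ | data] = 25.2/12.5 = 2.016.

Posterior: Gamma(shape=25.2, rate=12.5); mean ≈ 2.016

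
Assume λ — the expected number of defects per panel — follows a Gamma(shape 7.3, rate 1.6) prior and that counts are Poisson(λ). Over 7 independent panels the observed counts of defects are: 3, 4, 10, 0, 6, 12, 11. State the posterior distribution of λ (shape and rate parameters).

The Poisson likelihood adds the total count to the shape and the number of exposure periods to the rate. Here ∑xᵢ = 46 and n = 7, so shape 7.3→53.3 and rate 1.6→8.6.

Posterior: Gamma(shape=53.3, rate=8.6)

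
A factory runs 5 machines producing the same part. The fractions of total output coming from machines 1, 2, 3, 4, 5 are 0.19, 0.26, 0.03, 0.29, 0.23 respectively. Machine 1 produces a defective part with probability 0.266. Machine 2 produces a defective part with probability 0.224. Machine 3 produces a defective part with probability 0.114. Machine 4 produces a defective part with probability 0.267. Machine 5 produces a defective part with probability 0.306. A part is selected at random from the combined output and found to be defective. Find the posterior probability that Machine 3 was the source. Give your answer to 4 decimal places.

Tabulate prior·likelihood by source: [1] prior 0.19, lik 0.266, product 0.05054; [2] prior 0.26, lik 0.224, product 0.05824; [3] prior 0.03, lik 0.114, product 0.003420; [4] prior 0.29, lik 0.267, product 0.07743; [5] prior 0.23, lik 0.306, product 0.07038.
Normalizing constant = 0.26001; the posterior for Machine 3 is its product over the sum, 0.003420/0.26001 = 0.0132.

Posterior probability ≈ 0.0132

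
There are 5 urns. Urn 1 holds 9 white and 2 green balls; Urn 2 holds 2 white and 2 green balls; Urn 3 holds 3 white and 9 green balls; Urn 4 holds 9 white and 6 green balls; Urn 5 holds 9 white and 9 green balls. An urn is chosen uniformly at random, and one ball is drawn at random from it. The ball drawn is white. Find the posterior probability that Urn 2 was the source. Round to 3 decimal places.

Posterior probability ≈ 0.187

P(white|Urn 1) = 0.8182; P(white|Urn 2) = 0.5; P(white|Urn 3) = 0.25; P(white|Urn 4) = 0.6; P(white|Urn 5) = 0.5.
Prior × likelihood for each source: 0.2·0.8182=0.1636, 0.2·0.5=0.1000, 0.2·0.25=0.05000, 0.2·0.6=0.1200, 0.2·0.5=0.1000. Summing gives P(white) = 0.53364.
P(Urn 2 | white) = 0.1000 / 0.53364 = 0.187.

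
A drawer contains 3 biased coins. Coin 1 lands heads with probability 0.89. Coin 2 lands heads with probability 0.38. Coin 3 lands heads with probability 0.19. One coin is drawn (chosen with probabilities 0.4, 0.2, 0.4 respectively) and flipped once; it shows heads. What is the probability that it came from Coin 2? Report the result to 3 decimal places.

Tabulate prior·likelihood by source: [1] prior 0.4, lik 0.89, product 0.3560; [2] prior 0.2, lik 0.38, product 0.07600; [3] prior 0.4, lik 0.19, product 0.07600.
Normalizing constant = 0.50800; the posterior for Coin 2 is its product over the sum, 0.07600/0.50800 = 0.150.

Posterior probability ≈ 0.150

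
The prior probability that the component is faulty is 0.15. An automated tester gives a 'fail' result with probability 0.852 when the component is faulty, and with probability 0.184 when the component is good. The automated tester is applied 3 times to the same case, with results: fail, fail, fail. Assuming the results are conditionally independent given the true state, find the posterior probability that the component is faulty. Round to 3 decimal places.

Let H be the event that the component is faulty; start with P(H) = 0.15. P('fail'|H) = 0.852, P('fail'|¬H) = 0.184.
Update on result 1 ('fail'): P(H) ← 0.852·0.1500 / (0.852·0.1500 + 0.184·0.8500) = 0.12780/0.28420 = 0.4497.
Update on result 2 ('fail'): P(H) ← 0.852·0.4497 / (0.852·0.4497 + 0.184·0.5503) = 0.38313/0.48439 = 0.7910.
Update on result 3 ('fail'): P(H) ← 0.852·0.7910 / (0.852·0.7910 + 0.184·0.2090) = 0.67389/0.71236 = 0.9460.

Posterior P(H) ≈ 0.946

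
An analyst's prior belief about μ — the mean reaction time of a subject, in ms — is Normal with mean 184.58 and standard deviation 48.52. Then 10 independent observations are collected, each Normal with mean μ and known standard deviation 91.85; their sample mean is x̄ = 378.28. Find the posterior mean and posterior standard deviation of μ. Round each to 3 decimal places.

Posterior mean ≈ 327.179; posterior SD ≈ 24.921

Prior precision 1/τ₀² = 1/48.52² = 0.00042477; data precision n/σ² = 10/91.85² = 0.00118534.
Posterior precision = 0.00042477 + 0.00118534 = 0.00161011, giving posterior SD = 1/√0.00161011 = 24.921.
Posterior mean = (0.00042477·184.58 + 0.00118534·378.28) / 0.00161011 = 327.179.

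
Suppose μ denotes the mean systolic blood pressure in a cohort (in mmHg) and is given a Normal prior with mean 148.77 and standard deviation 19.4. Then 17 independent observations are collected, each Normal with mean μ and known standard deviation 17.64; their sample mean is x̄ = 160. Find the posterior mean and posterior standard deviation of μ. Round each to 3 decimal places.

With known σ, the Normal prior is conjugate. Weight on the data is w = (n/σ²)/(n/σ² + 1/τ₀²) = 0.0546326/(0.0546326+0.00265703) = 0.95362.
Posterior mean = w·x̄ + (1−w)·μ₀ = 0.95362·160 + 0.046379·148.77 = 159.479. Posterior variance = 1/(0.0546326+0.00265703) = 17.4552, so SD = 4.178.

Posterior mean ≈ 159.479; posterior SD ≈ 4.178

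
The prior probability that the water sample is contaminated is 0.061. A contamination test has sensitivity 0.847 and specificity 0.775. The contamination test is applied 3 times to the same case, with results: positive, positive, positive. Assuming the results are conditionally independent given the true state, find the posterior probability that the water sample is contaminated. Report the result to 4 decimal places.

Let H be the event that the water sample is contaminated; start with P(H) = 0.061. P('positive'|H) = 0.847, P('positive'|¬H) = 0.225.
Update on result 1 ('positive'): P(H) ← 0.847·0.0610 / (0.847·0.0610 + 0.225·0.9390) = 0.051667/0.26294 = 0.1965.
Update on result 2 ('positive'): P(H) ← 0.847·0.1965 / (0.847·0.1965 + 0.225·0.8035) = 0.16643/0.34722 = 0.4793.
Update on result 3 ('positive'): P(H) ← 0.847·0.4793 / (0.847·0.4793 + 0.225·0.5207) = 0.40599/0.52314 = 0.7761.

Posterior P(H) ≈ 0.7761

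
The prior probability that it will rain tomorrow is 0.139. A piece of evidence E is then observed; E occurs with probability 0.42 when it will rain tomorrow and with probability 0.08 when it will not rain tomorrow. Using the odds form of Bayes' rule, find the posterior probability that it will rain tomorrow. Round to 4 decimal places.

Posterior probability ≈ 0.4587

Prior odds = 0.139/(1−0.139) = 0.16144.
Likelihood ratio for E = 0.42/0.08 = 5.2500.
Posterior odds = prior odds × LR = 0.84756.
Posterior probability = odds/(1+odds) = 0.84756/1.8476 = 0.4587.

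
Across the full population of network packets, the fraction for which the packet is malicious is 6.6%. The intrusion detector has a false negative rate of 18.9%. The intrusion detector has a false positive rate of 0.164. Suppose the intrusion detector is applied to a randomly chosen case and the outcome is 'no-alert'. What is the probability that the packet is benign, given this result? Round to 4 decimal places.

Let H be the event that the packet is malicious. P(H) = 0.066, so P(¬H) = 0.934. With E the 'no-alert' result, P(E|H) = 0.189 and P(E|¬H) = 0.836.
P(E) = 0.189·0.066 + 0.836·0.934 = 0.012474 + 0.78082 = 0.79330.
By Bayes' theorem, P(H|E) = 0.012474 / 0.79330 = 0.0157. Hence P(¬H|E) = 1 − 0.0157 = 0.9843.

P(¬H | E) ≈ 0.9843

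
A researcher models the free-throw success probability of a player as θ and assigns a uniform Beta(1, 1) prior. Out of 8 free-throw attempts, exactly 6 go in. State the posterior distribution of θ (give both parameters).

Posterior: Beta(7, 3)

The binomial likelihood is conjugate to the Beta prior: with 6 successes and 2 failures, the posterior is Beta(1+6, 1+2) = Beta(7, 3).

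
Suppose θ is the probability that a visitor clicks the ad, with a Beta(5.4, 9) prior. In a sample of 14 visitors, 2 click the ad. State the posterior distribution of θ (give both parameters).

The binomial likelihood is conjugate to the Beta prior: with 2 successes and 12 failures, the posterior is Beta(5.4+2, 9+12) = Beta(7.4, 21).

Posterior: Beta(7.4, 21)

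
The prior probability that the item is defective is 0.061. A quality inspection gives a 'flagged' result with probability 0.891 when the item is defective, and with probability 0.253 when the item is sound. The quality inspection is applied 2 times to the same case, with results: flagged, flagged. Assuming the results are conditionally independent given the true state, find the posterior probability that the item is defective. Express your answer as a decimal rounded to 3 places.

With H the event that the item is defective, the joint likelihood of the observed sequence is P(data|H) = 0.891·0.891 = 0.79388 and P(data|¬H) = 0.253·0.253 = 0.064009.
Bayes: P(H|data) = 0.061·0.79388 / (0.061·0.79388 + 0.939·0.064009) = 0.048427/0.10853 = 0.4462.

Posterior P(H) ≈ 0.446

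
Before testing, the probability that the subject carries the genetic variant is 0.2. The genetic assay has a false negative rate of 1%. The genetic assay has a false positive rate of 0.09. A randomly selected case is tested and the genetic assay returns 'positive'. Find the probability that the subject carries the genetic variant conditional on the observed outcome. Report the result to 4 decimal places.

Write H for 'the subject carries the genetic variant'. Prior odds H:¬H = 0.2/0.8 = 0.25000. For the 'positive' outcome, the likelihood ratio is 0.99/0.09 = 11.000.
Posterior odds = 0.25000 × 11.000 = 2.7500, so P(H|E) = 2.7500/(1+2.7500) = 0.7333.

P(H | E) ≈ 0.7333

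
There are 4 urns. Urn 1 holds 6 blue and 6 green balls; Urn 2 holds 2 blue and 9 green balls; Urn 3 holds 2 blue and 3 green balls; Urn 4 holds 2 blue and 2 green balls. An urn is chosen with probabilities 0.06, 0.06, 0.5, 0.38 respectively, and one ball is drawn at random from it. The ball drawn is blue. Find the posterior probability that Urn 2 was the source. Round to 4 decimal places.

Posterior probability ≈ 0.0253

Tabulate prior·likelihood by source: [1] prior 0.06, lik 0.5, product 0.03000; [2] prior 0.06, lik 0.1818, product 0.01091; [3] prior 0.5, lik 0.4, product 0.2000; [4] prior 0.38, lik 0.5, product 0.1900.
Normalizing constant = 0.43091; the posterior for Urn 2 is its product over the sum, 0.01091/0.43091 = 0.0253.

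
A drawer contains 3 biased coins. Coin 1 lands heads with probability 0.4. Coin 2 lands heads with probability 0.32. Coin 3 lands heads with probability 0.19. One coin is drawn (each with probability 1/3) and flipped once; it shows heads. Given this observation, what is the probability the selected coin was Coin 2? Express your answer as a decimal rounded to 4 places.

Tabulate prior·likelihood by source: [1] prior 0.333333, lik 0.4, product 0.1333; [2] prior 0.333333, lik 0.32, product 0.1067; [3] prior 0.333333, lik 0.19, product 0.06333.
Normalizing constant = 0.30333; the posterior for Coin 2 is its product over the sum, 0.1067/0.30333 = 0.3516.

Posterior probability ≈ 0.3516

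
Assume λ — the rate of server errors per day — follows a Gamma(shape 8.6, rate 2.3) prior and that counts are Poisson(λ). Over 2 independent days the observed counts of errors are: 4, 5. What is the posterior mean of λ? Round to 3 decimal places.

Total count ∑xᵢ = 9 over n = 2 days.
Gamma is conjugate to the Poisson likelihood: posterior is Gamma(shape = 8.6+9 = 17.6, rate = 2.3+2 = 4.3).
Posterior mean = shape/rate = 17.6/4.3 = 4.093.

Posterior mean ≈ 4.093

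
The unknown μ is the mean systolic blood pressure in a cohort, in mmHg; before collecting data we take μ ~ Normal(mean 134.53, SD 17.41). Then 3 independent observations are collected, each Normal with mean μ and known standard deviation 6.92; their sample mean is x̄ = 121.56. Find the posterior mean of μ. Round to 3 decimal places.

With known σ, the Normal prior is conjugate. Weight on the data is w = (n/σ²)/(n/σ² + 1/τ₀²) = 0.0626483/(0.0626483+0.00329915) = 0.94997.
Posterior mean = w·x̄ + (1−w)·μ₀ = 0.94997·121.56 + 0.050027·134.53 = 122.209.

Posterior mean ≈ 122.209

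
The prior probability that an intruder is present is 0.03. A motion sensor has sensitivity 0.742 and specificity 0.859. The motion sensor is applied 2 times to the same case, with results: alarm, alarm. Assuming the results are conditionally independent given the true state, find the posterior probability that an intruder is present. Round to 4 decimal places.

With H the event that an intruder is present, the joint likelihood of the observed sequence is P(data|H) = 0.742·0.742 = 0.55056 and P(data|¬H) = 0.141·0.141 = 0.019881.
Bayes: P(H|data) = 0.03·0.55056 / (0.03·0.55056 + 0.97·0.019881) = 0.016517/0.035801 = 0.4613.

Posterior P(H) ≈ 0.4613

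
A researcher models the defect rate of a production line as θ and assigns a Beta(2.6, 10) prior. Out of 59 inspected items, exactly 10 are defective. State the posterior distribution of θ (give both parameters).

The binomial likelihood is conjugate to the Beta prior: with 10 successes and 49 failures, the posterior is Beta(2.6+10, 10+49) = Beta(12.6, 59).

Posterior: Beta(12.6, 59)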